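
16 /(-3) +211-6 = 599 /3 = 199.67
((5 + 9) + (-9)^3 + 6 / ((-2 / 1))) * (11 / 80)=-3949 / 40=-98.72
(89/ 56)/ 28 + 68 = 106713/ 1568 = 68.06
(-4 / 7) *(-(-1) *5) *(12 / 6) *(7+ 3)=-400 / 7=-57.14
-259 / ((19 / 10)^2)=-25900 / 361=-71.75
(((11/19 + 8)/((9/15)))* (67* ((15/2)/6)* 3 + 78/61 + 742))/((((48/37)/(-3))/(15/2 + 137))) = -2114775728675/445056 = -4751707.04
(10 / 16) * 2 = 5 / 4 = 1.25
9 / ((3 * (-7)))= -3 / 7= -0.43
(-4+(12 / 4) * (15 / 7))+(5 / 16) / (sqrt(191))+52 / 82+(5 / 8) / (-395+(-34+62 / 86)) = 5 * sqrt(191) / 3056+129439607 / 42283136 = 3.08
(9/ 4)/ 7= 9/ 28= 0.32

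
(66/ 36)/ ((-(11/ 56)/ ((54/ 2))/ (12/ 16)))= -189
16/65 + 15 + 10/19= 19479/1235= 15.77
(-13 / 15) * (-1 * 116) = 1508 / 15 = 100.53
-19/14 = -1.36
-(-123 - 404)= 527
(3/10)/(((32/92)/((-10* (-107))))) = 922.88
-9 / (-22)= 9 / 22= 0.41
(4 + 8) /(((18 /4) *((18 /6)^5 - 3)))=1 /90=0.01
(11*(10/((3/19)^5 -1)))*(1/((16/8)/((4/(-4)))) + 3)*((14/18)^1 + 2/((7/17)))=-241729164875/155978928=-1549.76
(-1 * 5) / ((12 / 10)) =-4.17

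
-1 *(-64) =64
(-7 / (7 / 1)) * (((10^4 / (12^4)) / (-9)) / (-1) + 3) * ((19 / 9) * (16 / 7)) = -14.73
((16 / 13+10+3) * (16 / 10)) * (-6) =-1776 / 13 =-136.62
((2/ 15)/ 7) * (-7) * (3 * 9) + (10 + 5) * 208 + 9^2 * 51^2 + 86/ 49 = 52380793/ 245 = 213799.16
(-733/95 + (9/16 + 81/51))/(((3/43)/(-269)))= 1663346167/77520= 21456.99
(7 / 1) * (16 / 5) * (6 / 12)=56 / 5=11.20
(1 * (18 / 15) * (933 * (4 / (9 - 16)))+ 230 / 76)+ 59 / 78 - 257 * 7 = -63151432 / 25935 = -2434.99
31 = 31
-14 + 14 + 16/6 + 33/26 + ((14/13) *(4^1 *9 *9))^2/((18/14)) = 96022039/1014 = 94696.29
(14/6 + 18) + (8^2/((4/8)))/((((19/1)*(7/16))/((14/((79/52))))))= 730537/4503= 162.23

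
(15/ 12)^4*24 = 1875/ 32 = 58.59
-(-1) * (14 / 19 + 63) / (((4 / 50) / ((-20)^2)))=6055000 / 19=318684.21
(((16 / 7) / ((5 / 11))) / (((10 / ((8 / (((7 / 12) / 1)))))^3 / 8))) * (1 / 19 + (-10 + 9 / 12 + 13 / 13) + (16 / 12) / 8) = -833.31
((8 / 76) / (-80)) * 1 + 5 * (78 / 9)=43.33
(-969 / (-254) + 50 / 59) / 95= 69871 / 1423670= 0.05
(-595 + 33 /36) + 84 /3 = -6793 /12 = -566.08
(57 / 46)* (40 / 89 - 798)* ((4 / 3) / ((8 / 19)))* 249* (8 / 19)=-671631684 / 2047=-328105.37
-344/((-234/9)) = 172/13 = 13.23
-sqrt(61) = -7.81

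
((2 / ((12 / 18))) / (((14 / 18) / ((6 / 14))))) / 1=81 / 49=1.65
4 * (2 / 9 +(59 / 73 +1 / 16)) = 11489 / 2628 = 4.37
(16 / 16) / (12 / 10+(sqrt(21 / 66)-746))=-0.00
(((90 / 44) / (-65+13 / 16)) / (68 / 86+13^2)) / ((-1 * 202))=7740 / 8330419097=0.00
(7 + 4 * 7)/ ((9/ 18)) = 70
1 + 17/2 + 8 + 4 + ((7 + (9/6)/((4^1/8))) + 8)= 79/2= 39.50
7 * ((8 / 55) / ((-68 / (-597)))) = 8358 / 935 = 8.94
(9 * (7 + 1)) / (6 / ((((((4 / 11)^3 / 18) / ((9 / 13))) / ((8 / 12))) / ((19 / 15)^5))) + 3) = 70200000 / 3298612769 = 0.02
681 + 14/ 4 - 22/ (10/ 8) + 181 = 8479/ 10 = 847.90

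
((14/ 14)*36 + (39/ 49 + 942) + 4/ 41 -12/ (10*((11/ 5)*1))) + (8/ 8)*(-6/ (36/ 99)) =42511759/ 44198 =961.85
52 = 52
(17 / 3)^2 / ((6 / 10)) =1445 / 27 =53.52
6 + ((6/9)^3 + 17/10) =2159/270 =8.00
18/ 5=3.60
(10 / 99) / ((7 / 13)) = 130 / 693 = 0.19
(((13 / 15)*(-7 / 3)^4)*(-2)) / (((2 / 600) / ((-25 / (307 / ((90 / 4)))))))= 78032500 / 2763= 28241.95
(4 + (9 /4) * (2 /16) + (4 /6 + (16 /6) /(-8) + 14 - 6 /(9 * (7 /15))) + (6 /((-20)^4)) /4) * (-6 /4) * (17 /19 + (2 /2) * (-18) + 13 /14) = 496953741089 /1191680000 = 417.02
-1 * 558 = -558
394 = 394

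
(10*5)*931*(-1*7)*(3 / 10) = -97755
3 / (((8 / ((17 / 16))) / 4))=51 / 32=1.59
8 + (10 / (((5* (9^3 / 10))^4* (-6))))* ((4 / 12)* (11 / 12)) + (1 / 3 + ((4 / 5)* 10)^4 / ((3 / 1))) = 10475029078543589 / 7625597484987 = 1373.67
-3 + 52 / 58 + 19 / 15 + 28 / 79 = -16576 / 34365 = -0.48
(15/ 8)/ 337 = 15/ 2696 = 0.01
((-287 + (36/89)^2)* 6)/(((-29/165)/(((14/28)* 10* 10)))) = 112465534500/229709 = 489600.04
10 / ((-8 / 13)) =-65 / 4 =-16.25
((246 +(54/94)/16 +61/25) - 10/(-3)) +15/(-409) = 5807788769/23067600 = 251.77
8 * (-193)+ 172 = -1372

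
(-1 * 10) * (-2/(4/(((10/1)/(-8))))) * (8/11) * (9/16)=-225/88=-2.56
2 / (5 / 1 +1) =1 / 3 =0.33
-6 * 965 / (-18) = 965 / 3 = 321.67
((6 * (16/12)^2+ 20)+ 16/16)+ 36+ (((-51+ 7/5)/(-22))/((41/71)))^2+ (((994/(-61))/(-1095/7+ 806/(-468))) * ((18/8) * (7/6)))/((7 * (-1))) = 3073393641637387/37086521302050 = 82.87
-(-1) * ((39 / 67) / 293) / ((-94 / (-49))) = 1911 / 1845314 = 0.00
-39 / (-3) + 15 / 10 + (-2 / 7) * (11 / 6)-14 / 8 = 1027 / 84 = 12.23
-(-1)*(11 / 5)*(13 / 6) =143 / 30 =4.77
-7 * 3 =-21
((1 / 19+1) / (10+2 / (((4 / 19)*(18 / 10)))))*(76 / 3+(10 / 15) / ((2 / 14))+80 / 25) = 11952 / 5225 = 2.29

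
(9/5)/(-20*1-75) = -9/475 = -0.02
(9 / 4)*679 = 6111 / 4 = 1527.75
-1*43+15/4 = -157/4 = -39.25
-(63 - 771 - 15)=723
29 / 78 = 0.37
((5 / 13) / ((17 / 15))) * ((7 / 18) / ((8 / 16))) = 175 / 663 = 0.26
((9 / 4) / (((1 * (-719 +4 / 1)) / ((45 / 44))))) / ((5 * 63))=-9 / 880880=-0.00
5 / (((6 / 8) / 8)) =160 / 3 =53.33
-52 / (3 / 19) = -988 / 3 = -329.33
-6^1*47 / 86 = -141 / 43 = -3.28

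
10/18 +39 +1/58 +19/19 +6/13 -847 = -5469283/6786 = -805.97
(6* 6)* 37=1332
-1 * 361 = -361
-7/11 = -0.64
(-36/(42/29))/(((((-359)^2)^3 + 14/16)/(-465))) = 43152/7992146928721543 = 0.00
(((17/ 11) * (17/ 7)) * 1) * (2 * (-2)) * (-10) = 150.13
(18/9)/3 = 2/3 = 0.67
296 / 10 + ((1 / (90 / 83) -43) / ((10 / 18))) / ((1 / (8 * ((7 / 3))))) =-103816 / 75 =-1384.21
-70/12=-35/6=-5.83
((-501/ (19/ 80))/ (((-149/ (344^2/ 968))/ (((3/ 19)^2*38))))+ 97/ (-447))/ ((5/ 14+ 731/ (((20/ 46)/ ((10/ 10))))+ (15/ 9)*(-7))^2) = 117638162607525/ 200117665351382669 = 0.00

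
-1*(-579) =579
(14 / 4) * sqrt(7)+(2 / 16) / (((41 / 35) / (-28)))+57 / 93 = -6037 / 2542+7 * sqrt(7) / 2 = 6.89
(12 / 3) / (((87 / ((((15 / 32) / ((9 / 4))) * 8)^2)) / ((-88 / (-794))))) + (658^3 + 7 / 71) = 6287649127149709 / 22070421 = 284890312.11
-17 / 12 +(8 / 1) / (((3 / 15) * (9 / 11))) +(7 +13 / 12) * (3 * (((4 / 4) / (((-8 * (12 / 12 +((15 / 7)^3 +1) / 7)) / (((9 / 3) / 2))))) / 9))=166619245 / 3524544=47.27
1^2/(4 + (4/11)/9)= 99/400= 0.25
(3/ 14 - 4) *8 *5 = -1060/ 7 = -151.43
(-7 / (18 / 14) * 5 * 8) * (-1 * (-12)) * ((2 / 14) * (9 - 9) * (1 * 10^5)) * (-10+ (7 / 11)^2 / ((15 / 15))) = 0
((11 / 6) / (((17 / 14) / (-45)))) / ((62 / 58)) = -33495 / 527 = -63.56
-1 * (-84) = 84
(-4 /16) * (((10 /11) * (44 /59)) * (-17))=170 /59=2.88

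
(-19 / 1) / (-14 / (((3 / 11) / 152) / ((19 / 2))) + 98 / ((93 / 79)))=1767 / 6885914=0.00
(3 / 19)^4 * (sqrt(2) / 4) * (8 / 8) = 81 * sqrt(2) / 521284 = 0.00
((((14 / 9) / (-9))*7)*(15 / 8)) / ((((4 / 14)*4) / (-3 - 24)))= 1715 / 32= 53.59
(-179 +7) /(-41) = 172 /41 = 4.20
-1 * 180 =-180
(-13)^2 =169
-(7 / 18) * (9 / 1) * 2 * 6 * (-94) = 3948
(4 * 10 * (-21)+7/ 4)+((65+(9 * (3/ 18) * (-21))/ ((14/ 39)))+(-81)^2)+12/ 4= 5703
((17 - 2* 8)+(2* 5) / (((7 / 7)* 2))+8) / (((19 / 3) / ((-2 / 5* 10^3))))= -16800 / 19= -884.21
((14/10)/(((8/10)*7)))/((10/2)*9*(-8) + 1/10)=-5/7198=-0.00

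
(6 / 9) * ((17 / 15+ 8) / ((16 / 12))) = 137 / 30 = 4.57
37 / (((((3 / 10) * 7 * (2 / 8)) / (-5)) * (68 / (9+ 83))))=-170200 / 357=-476.75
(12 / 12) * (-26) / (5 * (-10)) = 13 / 25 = 0.52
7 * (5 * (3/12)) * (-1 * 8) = -70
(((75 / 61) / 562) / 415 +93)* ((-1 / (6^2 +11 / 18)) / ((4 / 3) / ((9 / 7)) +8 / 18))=-64303333839 / 37502451080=-1.71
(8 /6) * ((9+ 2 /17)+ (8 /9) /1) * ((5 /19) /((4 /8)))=61240 /8721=7.02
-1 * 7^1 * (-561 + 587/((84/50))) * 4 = 17774/3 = 5924.67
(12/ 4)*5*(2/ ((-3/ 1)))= -10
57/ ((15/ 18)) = 342/ 5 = 68.40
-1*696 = -696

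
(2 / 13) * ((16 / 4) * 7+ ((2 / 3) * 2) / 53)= 8912 / 2067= 4.31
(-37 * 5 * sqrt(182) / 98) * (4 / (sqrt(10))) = -32.21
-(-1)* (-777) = -777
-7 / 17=-0.41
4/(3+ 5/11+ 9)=44/137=0.32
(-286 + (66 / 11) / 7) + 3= -1975 / 7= -282.14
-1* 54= -54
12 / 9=4 / 3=1.33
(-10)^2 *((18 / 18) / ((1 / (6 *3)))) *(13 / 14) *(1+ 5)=70200 / 7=10028.57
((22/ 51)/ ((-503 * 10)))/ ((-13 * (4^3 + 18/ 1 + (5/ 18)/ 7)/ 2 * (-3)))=-308/ 5745459655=-0.00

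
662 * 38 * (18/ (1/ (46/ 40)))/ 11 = 2603646/ 55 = 47339.02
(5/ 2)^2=25/ 4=6.25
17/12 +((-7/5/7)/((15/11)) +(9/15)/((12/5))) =38/25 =1.52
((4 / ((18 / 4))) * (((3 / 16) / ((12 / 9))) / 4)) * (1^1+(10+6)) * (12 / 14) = 51 / 112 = 0.46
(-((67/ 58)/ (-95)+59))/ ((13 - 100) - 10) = 325023/ 534470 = 0.61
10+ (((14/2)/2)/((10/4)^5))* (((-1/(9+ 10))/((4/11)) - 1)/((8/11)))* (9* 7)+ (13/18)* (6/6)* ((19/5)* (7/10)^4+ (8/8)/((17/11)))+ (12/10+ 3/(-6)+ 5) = 257216507/19380000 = 13.27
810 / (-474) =-135 / 79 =-1.71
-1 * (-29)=29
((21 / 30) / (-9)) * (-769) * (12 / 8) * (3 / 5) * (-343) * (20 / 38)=-1846369 / 190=-9717.73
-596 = -596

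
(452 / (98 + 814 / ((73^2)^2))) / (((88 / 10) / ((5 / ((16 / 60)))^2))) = 30084386559375 / 163271001344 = 184.26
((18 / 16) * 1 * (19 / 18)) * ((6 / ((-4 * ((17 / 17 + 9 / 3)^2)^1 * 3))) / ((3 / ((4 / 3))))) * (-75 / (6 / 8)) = 475 / 288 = 1.65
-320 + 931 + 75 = 686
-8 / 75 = -0.11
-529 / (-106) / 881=529 / 93386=0.01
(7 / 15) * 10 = 14 / 3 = 4.67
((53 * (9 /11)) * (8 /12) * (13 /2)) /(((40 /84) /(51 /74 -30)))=-11566.31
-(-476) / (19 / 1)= 476 / 19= 25.05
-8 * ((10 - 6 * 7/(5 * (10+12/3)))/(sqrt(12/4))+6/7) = -376 * sqrt(3)/15 - 48/7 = -50.27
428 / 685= 0.62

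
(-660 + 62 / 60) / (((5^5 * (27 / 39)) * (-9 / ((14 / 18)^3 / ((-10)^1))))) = -88149971 / 55358437500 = -0.00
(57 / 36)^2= 361 / 144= 2.51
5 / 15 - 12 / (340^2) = 28891 / 86700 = 0.33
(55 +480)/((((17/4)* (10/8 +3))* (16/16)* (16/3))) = 1605/289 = 5.55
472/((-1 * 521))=-472/521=-0.91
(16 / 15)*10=32 / 3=10.67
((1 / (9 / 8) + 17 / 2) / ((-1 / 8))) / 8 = -169 / 18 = -9.39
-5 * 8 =-40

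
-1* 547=-547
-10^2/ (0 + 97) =-100/ 97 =-1.03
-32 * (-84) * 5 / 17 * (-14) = -188160 / 17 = -11068.24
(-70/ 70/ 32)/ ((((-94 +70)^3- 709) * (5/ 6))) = 3/ 1162640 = 0.00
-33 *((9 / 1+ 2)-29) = 594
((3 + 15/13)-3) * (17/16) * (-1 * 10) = -1275/104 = -12.26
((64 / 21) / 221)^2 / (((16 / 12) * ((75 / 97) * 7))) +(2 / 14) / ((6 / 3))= 538670681 / 7538608350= 0.07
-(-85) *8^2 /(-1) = -5440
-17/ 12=-1.42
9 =9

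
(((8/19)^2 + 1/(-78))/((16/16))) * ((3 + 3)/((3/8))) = 37048/14079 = 2.63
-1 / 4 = -0.25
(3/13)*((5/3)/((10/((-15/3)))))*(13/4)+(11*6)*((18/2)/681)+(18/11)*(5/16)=7577/9988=0.76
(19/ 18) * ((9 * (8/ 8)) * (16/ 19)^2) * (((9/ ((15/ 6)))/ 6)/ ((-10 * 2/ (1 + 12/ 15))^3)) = -4374/ 1484375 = -0.00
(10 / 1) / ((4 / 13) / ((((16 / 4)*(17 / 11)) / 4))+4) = 1105 / 464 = 2.38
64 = 64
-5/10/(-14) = 1/28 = 0.04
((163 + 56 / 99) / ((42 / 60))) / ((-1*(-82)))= 80965 / 28413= 2.85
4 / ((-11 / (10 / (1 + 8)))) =-40 / 99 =-0.40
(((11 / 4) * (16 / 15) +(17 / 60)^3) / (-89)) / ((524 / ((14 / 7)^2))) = -638513 / 2518344000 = -0.00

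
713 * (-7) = -4991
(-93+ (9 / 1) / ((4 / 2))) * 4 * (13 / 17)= -4602 / 17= -270.71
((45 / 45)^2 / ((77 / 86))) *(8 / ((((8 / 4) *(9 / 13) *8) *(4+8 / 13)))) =7267 / 41580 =0.17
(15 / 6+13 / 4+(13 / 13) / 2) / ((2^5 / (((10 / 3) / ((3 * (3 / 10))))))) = 625 / 864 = 0.72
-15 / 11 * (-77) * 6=630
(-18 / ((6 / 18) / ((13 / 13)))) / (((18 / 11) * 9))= -11 / 3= -3.67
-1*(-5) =5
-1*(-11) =11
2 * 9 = 18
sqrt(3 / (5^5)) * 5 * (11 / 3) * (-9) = -33 * sqrt(15) / 25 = -5.11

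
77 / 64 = 1.20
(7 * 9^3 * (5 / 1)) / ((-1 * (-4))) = 25515 / 4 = 6378.75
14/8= 7/4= 1.75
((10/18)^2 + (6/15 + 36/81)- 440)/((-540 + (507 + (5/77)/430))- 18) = 1176947926/136777005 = 8.60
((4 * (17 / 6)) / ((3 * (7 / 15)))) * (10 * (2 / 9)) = 3400 / 189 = 17.99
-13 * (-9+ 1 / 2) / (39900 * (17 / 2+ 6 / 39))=2873 / 8977500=0.00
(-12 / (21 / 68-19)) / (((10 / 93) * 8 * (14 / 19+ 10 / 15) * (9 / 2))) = 969 / 8200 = 0.12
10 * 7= 70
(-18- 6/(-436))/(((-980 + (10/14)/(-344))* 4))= 393407/85741035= 0.00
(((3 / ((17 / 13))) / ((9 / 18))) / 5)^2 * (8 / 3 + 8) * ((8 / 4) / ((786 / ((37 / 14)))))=0.06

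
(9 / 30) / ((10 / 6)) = 9 / 50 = 0.18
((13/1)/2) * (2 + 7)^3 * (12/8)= 28431/4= 7107.75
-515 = -515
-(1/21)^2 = -1/441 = -0.00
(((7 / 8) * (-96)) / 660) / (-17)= 7 / 935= 0.01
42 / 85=0.49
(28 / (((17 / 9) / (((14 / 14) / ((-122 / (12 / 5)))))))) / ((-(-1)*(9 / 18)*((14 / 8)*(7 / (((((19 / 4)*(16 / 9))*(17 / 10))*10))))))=-14592 / 2135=-6.83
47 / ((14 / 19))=893 / 14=63.79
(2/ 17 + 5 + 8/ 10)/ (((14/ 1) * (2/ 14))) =503/ 170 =2.96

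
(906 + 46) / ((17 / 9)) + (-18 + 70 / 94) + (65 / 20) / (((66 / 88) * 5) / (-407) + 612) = 22793084194 / 46827087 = 486.75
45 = 45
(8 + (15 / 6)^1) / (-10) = -21 / 20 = -1.05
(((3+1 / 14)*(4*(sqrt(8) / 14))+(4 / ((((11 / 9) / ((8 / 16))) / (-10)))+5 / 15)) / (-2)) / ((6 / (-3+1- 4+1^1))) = -5.65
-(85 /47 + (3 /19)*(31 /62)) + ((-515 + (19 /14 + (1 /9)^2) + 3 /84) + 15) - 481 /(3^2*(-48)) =-4045534699 /8101296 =-499.37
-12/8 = -3/2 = -1.50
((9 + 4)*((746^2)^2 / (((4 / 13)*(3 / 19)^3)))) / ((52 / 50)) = 86299739889102350 / 27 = 3196286662559346.30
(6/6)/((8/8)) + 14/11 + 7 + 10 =19.27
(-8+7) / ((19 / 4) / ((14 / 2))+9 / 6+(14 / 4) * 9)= -0.03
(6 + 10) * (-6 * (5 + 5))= -960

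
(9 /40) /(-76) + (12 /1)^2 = 437751 /3040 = 144.00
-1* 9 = -9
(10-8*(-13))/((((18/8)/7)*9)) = 1064/27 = 39.41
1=1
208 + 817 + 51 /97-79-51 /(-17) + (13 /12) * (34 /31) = 17152781 /18042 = 950.71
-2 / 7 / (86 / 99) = -99 / 301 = -0.33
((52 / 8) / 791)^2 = 169 / 2502724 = 0.00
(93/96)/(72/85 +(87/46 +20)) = 60605/1422512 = 0.04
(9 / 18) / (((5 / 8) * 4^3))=1 / 80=0.01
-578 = -578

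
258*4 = 1032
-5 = -5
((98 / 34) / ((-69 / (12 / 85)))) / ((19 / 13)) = -2548 / 631465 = -0.00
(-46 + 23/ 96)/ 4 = -11.44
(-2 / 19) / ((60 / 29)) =-29 / 570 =-0.05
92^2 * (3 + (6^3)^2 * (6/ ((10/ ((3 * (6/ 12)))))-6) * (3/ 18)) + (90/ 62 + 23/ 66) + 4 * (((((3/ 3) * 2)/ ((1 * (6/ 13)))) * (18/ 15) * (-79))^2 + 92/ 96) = -2855546806311/ 8525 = -334961502.21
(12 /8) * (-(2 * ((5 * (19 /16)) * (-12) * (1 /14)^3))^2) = -243675 /60236288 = -0.00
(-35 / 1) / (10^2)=-7 / 20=-0.35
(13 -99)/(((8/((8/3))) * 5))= -86/15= -5.73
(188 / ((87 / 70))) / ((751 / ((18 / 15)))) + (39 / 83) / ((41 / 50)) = 60382442 / 74113937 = 0.81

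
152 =152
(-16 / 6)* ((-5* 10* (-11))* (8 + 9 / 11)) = -38800 / 3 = -12933.33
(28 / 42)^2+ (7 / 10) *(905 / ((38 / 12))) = 200.50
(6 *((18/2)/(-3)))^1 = -18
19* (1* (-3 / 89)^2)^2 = 1539 / 62742241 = 0.00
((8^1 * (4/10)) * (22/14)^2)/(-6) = -968/735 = -1.32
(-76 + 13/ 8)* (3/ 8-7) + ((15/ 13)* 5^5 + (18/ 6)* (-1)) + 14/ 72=30668587/ 7488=4095.70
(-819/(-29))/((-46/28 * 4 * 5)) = -5733/6670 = -0.86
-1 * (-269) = 269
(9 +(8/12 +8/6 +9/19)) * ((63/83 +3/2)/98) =40875/154546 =0.26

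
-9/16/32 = -9/512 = -0.02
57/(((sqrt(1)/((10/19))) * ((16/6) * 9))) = 5/4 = 1.25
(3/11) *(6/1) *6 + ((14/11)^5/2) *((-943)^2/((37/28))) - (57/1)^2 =6676330440037/5958887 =1120398.90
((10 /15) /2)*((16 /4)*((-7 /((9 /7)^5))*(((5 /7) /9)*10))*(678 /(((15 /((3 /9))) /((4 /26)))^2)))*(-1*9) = 121548224 /808321761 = 0.15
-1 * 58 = -58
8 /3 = 2.67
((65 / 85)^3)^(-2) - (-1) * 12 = 82059277 / 4826809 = 17.00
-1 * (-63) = 63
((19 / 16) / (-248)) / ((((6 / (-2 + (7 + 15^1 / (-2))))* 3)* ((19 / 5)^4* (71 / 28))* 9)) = 21875 / 156522160512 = 0.00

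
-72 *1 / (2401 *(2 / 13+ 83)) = -936 / 2595481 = -0.00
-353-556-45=-954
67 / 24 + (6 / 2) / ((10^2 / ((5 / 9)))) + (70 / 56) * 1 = 487 / 120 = 4.06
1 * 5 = 5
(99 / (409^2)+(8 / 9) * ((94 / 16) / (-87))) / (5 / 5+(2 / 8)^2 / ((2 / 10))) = -124555040 / 2750601483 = -0.05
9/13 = 0.69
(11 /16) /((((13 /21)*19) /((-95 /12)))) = -385 /832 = -0.46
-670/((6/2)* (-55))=134/33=4.06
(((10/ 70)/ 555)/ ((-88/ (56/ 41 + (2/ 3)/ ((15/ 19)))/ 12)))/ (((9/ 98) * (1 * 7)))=-4078/ 33791175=-0.00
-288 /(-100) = 72 /25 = 2.88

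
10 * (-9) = -90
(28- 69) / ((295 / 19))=-2.64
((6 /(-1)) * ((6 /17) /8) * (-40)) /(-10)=-18 /17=-1.06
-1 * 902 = -902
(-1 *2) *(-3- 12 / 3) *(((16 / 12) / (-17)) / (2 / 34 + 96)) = -56 / 4899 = -0.01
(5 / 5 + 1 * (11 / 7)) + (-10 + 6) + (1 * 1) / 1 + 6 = 39 / 7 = 5.57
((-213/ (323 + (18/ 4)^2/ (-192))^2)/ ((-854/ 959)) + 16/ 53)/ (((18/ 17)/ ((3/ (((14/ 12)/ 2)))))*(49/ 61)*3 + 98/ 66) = 7539314341115040/ 49100104741372979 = 0.15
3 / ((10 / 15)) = 9 / 2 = 4.50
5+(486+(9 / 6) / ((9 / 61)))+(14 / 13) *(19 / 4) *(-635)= -107137 / 39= -2747.10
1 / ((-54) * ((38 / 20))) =-5 / 513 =-0.01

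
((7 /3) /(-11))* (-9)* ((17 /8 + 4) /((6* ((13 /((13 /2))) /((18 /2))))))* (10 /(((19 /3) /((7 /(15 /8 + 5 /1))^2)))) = 1815156 /126445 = 14.36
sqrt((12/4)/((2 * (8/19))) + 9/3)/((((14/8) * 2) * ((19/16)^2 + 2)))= 128 * sqrt(105)/6111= 0.21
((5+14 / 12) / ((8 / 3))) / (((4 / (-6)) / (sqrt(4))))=-6.94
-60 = -60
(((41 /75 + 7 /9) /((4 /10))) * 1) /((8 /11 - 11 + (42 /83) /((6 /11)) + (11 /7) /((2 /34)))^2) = 6085887269 /554514932205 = 0.01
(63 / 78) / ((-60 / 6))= -21 / 260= -0.08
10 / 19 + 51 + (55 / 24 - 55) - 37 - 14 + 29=-10571 / 456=-23.18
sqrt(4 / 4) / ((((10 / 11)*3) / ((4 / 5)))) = 22 / 75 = 0.29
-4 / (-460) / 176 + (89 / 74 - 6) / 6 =-1796189 / 2246640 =-0.80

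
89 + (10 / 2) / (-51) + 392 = 24526 / 51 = 480.90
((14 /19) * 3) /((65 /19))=42 /65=0.65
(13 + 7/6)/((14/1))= 1.01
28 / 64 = 7 / 16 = 0.44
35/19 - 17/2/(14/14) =-253/38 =-6.66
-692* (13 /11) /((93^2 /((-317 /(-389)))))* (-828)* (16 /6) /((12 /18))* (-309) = -324276149184 /4112119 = -78858.65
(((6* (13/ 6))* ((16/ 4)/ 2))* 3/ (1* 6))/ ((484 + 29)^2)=13/ 263169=0.00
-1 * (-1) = 1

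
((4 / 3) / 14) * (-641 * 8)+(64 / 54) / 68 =-1569112 / 3213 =-488.36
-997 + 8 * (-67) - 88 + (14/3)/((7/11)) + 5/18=-29041/18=-1613.39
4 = 4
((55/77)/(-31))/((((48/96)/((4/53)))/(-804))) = 32160/11501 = 2.80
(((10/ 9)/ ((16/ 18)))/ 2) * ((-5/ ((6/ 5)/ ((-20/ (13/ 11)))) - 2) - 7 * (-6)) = 10775/ 156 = 69.07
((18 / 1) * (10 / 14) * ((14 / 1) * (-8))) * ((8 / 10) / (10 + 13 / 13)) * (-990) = 103680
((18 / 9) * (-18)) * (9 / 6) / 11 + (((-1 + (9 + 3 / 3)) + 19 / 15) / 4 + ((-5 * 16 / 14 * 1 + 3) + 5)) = -131 / 2310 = -0.06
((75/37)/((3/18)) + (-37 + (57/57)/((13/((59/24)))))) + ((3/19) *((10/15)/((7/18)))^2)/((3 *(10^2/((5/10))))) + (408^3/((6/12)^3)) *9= 1313889951631605317/268686600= 4890046439.35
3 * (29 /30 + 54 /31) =2519 /310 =8.13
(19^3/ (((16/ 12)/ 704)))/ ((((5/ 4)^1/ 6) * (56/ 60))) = 130375872/ 7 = 18625124.57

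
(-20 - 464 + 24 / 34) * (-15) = 7249.41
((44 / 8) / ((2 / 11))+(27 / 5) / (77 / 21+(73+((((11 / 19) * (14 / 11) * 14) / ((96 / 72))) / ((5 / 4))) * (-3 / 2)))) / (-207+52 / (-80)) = -0.15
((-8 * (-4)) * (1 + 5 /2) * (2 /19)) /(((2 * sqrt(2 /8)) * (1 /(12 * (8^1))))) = 21504 /19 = 1131.79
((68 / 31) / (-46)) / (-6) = 17 / 2139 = 0.01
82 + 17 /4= 86.25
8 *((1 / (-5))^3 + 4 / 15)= 776 / 375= 2.07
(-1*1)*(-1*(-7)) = -7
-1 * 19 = -19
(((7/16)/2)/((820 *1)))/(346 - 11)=7/8790400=0.00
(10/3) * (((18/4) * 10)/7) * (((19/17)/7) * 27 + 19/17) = 5700/49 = 116.33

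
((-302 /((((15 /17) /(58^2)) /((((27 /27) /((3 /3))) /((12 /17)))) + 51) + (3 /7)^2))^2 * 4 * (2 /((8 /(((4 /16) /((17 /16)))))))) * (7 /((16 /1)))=1331627791327170071 /371574484017395409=3.58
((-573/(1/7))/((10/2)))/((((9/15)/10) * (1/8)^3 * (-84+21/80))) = 78233600/957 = 81748.80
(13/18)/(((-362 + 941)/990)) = 1.23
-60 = -60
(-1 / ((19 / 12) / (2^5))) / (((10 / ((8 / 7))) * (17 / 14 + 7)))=-3072 / 10925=-0.28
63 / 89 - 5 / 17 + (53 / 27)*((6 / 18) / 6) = 384425 / 735318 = 0.52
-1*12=-12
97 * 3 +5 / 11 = 3206 / 11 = 291.45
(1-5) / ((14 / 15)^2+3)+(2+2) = 2584 / 871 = 2.97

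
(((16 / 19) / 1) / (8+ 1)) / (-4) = -4 / 171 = -0.02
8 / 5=1.60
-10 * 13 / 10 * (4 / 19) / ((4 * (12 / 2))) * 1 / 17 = -13 / 1938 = -0.01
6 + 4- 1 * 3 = 7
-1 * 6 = -6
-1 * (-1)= 1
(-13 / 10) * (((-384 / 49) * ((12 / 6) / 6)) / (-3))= -832 / 735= -1.13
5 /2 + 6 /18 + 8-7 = 23 /6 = 3.83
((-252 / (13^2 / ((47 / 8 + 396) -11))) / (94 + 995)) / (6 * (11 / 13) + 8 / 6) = -65667 / 786500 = -0.08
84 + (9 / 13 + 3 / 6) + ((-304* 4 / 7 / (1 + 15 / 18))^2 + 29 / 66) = 2095833728 / 231231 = 9063.81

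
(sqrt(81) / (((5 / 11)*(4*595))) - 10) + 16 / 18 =-974909 / 107100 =-9.10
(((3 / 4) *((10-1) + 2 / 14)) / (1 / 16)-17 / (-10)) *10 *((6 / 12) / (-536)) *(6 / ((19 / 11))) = -257367 / 71288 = -3.61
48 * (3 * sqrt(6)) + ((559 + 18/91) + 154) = 144 * sqrt(6) + 64901/91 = 1065.92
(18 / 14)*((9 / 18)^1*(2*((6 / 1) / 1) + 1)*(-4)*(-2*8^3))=34230.86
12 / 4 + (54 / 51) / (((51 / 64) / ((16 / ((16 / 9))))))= 4323 / 289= 14.96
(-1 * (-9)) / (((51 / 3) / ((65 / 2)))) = 585 / 34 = 17.21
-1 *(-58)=58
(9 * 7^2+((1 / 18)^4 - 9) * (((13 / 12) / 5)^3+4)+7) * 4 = 9339949367749 / 5668704000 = 1647.63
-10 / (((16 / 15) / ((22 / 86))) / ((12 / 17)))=-2475 / 1462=-1.69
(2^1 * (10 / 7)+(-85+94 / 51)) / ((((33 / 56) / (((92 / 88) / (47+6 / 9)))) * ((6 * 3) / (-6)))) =2637364 / 2647359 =1.00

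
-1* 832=-832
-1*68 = -68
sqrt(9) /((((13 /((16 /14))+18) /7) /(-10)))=-336 /47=-7.15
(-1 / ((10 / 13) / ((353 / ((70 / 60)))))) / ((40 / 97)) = -1335399 / 1400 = -953.86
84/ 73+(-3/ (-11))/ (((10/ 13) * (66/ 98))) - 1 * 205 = -17959509/ 88330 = -203.32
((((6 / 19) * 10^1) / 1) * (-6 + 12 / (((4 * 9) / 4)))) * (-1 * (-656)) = -183680 / 19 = -9667.37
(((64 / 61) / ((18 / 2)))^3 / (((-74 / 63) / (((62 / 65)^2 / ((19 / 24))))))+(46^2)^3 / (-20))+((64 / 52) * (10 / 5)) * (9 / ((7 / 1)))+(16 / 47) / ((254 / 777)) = -360289758345554024980873304 / 760562531443526175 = -473714840.60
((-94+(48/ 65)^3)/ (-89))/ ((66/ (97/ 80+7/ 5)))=244189501/ 5865990000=0.04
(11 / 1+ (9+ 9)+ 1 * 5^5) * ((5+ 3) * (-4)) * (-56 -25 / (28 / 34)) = 61010976 / 7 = 8715853.71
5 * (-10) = -50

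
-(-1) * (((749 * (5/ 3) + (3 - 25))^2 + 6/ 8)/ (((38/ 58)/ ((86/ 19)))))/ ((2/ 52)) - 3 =877666626554/ 3249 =270134387.98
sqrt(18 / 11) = 3* sqrt(22) / 11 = 1.28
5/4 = 1.25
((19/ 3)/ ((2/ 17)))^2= 104329/ 36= 2898.03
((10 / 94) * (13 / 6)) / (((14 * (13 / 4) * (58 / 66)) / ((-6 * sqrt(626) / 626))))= -165 * sqrt(626) / 2986333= -0.00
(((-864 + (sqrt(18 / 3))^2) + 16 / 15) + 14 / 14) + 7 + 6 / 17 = -216388 / 255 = -848.58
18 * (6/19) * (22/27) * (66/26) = 2904/247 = 11.76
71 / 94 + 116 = 116.76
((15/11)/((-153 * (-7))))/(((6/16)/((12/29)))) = 160/113883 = 0.00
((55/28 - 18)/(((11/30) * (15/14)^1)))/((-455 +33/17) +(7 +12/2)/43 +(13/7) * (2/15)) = 34462995/382055509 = 0.09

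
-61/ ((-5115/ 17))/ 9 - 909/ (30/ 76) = -106008361/ 46035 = -2302.78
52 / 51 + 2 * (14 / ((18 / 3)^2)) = 275 / 153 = 1.80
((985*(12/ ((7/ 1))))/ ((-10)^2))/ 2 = 591/ 70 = 8.44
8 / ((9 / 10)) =80 / 9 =8.89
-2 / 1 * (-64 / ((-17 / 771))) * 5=-493440 / 17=-29025.88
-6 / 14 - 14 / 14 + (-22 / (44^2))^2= -77433 / 54208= -1.43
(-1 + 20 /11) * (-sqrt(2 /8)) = -9 /22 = -0.41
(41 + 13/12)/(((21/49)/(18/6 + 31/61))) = 378245/1098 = 344.49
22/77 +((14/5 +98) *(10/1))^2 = 7112450/7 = 1016064.29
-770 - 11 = -781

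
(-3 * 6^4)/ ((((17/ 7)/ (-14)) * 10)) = 2241.32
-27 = -27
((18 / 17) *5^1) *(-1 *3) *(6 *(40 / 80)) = -810 / 17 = -47.65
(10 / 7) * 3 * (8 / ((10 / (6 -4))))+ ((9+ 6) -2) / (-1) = -43 / 7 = -6.14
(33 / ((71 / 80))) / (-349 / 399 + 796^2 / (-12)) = -1053360 / 1495833751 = -0.00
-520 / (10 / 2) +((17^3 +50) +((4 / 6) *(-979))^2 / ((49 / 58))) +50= 224523181 / 441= 509122.86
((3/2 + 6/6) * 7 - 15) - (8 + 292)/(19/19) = -595/2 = -297.50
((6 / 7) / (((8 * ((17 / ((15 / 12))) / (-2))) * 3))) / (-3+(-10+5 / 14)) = 5 / 12036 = 0.00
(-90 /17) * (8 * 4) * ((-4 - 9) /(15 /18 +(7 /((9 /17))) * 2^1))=673920 /8347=80.74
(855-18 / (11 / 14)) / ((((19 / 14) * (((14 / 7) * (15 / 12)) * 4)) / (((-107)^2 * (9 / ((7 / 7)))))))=6601939911 / 1045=6317645.85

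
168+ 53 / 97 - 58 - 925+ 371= -43015 / 97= -443.45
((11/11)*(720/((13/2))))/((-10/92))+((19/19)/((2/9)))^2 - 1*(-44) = -49651/52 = -954.83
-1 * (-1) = 1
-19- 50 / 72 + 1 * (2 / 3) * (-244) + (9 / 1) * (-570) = -191245 / 36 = -5312.36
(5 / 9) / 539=5 / 4851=0.00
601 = 601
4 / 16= 1 / 4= 0.25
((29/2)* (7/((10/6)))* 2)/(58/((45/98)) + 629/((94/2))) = 257607/295453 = 0.87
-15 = -15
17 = 17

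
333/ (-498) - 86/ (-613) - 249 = -25391509/ 101758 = -249.53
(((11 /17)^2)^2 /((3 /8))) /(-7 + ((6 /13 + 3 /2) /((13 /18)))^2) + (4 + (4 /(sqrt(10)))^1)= 2 *sqrt(10) /5 + 7061755408 /1347277251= 6.51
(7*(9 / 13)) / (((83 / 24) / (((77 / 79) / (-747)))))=-12936 / 7075003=-0.00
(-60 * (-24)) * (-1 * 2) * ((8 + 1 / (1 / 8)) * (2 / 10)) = -9216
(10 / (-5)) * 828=-1656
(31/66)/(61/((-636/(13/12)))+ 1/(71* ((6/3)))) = -2799672/577357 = -4.85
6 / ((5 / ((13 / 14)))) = 39 / 35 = 1.11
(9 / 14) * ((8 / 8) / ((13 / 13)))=0.64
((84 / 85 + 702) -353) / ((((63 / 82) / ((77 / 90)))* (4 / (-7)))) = -93917593 / 137700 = -682.04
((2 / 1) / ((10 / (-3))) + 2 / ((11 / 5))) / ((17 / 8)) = 8 / 55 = 0.15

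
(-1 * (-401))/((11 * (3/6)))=802/11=72.91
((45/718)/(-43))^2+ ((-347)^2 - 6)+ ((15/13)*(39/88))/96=80797102398487847/671055528704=120403.01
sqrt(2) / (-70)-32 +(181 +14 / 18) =1348 / 9-sqrt(2) / 70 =149.76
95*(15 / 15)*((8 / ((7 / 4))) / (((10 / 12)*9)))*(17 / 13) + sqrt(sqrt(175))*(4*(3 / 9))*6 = 8*sqrt(5)*7^(1 / 4) + 20672 / 273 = 104.82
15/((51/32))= 160/17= 9.41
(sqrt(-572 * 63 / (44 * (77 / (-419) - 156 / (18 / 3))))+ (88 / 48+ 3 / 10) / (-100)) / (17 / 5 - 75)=4 / 13425 - 5 * sqrt(46479251) / 436402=-0.08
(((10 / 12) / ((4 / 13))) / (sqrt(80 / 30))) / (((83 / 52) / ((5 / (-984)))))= -4225*sqrt(6) / 1960128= -0.01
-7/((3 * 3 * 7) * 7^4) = -1/21609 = -0.00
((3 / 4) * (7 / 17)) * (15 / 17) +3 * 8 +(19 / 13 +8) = 33.73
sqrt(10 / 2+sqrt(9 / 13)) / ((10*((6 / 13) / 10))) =5.23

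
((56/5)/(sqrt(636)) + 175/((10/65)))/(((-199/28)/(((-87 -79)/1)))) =130144 * sqrt(159)/158205 + 5287100/199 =26578.71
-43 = -43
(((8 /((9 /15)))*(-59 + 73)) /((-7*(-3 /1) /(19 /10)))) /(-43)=-152 /387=-0.39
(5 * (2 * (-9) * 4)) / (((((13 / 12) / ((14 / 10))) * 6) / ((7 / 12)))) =-588 / 13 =-45.23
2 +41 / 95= 231 / 95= 2.43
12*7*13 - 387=705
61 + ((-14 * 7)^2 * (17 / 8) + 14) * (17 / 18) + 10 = 19358.92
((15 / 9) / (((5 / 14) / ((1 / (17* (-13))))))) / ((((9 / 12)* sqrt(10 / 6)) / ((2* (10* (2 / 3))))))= -448* sqrt(15) / 5967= -0.29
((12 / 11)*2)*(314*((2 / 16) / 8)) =471 / 44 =10.70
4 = 4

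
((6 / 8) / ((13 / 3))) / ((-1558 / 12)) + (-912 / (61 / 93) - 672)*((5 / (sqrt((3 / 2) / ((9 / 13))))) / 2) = -314520*sqrt(78) / 793 - 27 / 20254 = -3502.86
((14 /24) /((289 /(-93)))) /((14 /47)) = -1457 /2312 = -0.63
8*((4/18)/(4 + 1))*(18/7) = 32/35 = 0.91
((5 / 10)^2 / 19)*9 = 9 / 76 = 0.12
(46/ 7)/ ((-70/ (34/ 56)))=-391/ 6860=-0.06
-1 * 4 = -4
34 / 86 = 17 / 43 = 0.40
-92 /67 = -1.37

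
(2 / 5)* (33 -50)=-34 / 5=-6.80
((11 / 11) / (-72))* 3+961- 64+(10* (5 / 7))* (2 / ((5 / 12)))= 156449 / 168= 931.24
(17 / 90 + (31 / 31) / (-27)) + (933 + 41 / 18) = 126283 / 135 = 935.43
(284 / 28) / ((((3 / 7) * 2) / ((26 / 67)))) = 923 / 201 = 4.59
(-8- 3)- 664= -675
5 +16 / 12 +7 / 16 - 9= -107 / 48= -2.23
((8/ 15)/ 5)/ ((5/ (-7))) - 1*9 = -3431/ 375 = -9.15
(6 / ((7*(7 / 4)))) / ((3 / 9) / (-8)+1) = 576 / 1127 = 0.51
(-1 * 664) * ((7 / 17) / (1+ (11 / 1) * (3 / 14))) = -65072 / 799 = -81.44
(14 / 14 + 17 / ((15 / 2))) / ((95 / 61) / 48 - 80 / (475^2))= 431611600 / 4240027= 101.79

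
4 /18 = 2 /9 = 0.22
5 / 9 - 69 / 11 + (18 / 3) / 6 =-467 / 99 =-4.72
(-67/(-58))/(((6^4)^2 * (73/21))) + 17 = 40298467285/2370498048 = 17.00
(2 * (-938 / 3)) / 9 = -1876 / 27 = -69.48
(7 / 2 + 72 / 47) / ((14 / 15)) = 7095 / 1316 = 5.39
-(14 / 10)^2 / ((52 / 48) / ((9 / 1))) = -5292 / 325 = -16.28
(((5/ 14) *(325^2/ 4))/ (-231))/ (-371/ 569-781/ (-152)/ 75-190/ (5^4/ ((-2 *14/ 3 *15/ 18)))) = -32939765625/ 1436915249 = -22.92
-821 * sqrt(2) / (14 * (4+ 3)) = -821 * sqrt(2) / 98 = -11.85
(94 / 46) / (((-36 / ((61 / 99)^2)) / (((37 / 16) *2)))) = -6470819 / 64921824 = -0.10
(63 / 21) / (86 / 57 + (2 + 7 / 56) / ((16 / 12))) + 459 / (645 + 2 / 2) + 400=86377529 / 215042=401.68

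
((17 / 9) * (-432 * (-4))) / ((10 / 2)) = 652.80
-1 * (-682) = 682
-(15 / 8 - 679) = 5417 / 8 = 677.12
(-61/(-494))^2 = 3721/244036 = 0.02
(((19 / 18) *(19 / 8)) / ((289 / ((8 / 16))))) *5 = 0.02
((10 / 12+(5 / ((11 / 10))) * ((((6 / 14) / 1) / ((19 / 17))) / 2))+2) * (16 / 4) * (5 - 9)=-260168 / 4389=-59.28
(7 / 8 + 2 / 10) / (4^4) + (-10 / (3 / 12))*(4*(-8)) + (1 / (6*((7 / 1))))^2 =5780296723 / 4515840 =1280.00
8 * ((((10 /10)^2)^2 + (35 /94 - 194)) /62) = -24.86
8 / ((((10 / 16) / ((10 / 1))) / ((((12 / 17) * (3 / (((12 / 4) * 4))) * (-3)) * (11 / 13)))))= -12672 / 221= -57.34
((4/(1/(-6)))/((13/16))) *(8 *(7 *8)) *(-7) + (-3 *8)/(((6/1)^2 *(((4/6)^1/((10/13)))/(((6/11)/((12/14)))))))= 13246394/143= 92632.13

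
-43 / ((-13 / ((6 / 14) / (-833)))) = -129 / 75803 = -0.00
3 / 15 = 1 / 5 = 0.20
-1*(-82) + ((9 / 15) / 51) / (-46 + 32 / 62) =9827669 / 119850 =82.00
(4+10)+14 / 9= 140 / 9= 15.56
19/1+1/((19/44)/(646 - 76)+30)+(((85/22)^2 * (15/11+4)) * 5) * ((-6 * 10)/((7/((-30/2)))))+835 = 19306137097333/368962517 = 52325.47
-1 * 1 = -1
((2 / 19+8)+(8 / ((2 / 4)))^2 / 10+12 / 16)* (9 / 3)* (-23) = -2377.41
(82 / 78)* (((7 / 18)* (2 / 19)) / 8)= 287 / 53352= 0.01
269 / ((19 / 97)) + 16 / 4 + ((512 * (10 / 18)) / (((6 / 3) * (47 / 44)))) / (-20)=11015983 / 8037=1370.66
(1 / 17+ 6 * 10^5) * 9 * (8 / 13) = 734400072 / 221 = 3323077.25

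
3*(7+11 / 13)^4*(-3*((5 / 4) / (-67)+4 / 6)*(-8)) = 338368293216 / 1913587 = 176824.10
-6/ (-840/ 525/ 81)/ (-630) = -27/ 56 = -0.48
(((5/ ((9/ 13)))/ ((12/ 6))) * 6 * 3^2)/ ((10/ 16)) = 312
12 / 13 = 0.92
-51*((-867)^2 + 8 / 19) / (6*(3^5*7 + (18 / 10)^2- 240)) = -6069892075 / 1391028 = -4363.60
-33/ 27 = -11/ 9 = -1.22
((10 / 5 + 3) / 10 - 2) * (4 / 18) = -1 / 3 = -0.33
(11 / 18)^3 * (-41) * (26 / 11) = -64493 / 2916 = -22.12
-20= -20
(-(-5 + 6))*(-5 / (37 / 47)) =235 / 37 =6.35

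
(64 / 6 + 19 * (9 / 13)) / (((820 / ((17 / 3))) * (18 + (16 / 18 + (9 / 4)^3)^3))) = 83835813888 / 952159598974025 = 0.00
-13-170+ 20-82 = -245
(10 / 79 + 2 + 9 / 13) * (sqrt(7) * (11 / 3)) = 27.35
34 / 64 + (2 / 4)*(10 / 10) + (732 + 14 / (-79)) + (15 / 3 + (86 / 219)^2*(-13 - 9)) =89050077559 / 121245408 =734.46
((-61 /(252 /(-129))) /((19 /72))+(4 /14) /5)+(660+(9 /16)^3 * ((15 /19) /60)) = 8480842667 /10895360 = 778.39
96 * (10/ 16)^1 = 60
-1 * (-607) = 607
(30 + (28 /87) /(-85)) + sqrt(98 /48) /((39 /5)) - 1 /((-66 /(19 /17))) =35*sqrt(6) /468 + 1627613 /54230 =30.20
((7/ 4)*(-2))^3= -343/ 8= -42.88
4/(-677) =-4/677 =-0.01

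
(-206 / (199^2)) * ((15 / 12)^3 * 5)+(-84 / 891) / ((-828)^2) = -819248317031 / 16126988318496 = -0.05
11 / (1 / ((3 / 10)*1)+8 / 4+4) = 1.18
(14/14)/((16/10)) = 5/8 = 0.62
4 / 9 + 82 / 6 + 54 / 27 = 145 / 9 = 16.11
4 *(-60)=-240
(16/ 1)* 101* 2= 3232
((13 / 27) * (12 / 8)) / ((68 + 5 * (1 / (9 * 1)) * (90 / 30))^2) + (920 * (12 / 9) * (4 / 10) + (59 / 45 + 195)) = 2700709453 / 3931290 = 686.98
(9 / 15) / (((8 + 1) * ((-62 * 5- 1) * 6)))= -1 / 27990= -0.00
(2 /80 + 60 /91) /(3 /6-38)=-2491 /136500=-0.02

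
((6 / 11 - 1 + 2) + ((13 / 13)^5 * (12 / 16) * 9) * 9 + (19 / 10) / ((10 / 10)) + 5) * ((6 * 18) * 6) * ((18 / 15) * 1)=14796756 / 275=53806.39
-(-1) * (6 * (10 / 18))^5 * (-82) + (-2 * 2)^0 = -8199757 / 243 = -33743.86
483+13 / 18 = 8707 / 18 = 483.72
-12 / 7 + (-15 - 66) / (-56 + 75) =-795 / 133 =-5.98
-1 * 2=-2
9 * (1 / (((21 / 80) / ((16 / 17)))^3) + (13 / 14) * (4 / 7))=2121294482 / 5055477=419.60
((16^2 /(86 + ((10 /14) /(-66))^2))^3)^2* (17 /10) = 13308021777362227010111206479691426014657773568 /11251723363188768633417827118387693942545365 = 1182.75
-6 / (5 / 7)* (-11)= 462 / 5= 92.40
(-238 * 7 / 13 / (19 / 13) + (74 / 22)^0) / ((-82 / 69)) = 113643 / 1558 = 72.94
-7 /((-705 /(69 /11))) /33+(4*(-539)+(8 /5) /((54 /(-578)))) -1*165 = -359016608 /153549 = -2338.12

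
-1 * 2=-2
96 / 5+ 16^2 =1376 / 5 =275.20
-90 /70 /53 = -9 /371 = -0.02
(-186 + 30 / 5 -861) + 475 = -566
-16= -16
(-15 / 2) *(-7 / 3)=35 / 2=17.50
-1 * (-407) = 407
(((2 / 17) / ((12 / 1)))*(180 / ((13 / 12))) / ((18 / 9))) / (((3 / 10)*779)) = 600 / 172159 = 0.00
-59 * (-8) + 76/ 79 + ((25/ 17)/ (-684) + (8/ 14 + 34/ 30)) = 15261142111/ 32151420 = 474.66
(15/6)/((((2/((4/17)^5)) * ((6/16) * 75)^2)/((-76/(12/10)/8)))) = -77824/8625631275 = -0.00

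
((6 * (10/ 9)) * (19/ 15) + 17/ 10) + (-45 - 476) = -45977/ 90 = -510.86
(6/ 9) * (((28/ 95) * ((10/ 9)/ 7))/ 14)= 8/ 3591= 0.00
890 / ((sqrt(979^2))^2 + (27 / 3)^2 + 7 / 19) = 3382 / 3642385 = 0.00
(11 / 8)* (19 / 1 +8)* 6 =891 / 4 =222.75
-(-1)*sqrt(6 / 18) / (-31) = -sqrt(3) / 93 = -0.02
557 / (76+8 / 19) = 10583 / 1452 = 7.29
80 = 80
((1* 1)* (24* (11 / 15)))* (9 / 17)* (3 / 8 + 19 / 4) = 47.75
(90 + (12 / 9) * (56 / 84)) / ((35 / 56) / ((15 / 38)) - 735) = -3272 / 26403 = -0.12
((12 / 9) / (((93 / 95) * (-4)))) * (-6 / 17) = 190 / 1581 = 0.12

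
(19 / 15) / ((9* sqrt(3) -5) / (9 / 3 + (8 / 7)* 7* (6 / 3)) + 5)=722 / 2619 -361* sqrt(3) / 13095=0.23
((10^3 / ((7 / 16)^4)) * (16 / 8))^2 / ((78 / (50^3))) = 1073741824000000000000 / 224827239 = 4775852911666.10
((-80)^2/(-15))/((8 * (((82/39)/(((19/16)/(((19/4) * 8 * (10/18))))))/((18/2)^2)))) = -9477/82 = -115.57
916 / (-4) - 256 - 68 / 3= -1523 / 3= -507.67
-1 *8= -8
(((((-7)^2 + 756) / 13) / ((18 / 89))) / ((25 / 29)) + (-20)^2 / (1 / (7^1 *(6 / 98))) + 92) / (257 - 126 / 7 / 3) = 5066267 / 2055690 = 2.46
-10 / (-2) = 5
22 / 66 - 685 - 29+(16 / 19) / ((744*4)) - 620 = -1571059 / 1178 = -1333.67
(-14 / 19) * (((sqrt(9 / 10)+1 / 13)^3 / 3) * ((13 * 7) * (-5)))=120.56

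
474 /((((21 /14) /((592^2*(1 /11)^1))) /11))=110746624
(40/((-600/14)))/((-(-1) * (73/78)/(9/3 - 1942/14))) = 9880/73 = 135.34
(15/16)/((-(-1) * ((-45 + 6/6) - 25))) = -5/368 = -0.01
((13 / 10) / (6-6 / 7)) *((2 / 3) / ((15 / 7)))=637 / 8100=0.08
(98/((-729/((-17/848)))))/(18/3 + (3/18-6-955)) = -49/17360892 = -0.00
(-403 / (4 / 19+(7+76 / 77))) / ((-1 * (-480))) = -589589 / 5756640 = -0.10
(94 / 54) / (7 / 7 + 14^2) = 47 / 5319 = 0.01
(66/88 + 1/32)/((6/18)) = 75/32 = 2.34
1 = 1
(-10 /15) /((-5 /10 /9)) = 12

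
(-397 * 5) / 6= -1985 / 6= -330.83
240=240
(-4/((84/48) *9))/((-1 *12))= 4/189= 0.02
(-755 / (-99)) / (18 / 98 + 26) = 0.29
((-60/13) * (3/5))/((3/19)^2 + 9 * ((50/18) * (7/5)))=-3249/41093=-0.08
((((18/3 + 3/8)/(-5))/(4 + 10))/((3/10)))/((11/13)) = -221/616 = -0.36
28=28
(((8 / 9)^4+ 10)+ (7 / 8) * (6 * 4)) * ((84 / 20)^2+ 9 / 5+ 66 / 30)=112250467 / 164025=684.35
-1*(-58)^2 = -3364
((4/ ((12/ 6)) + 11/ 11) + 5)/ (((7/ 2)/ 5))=80/ 7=11.43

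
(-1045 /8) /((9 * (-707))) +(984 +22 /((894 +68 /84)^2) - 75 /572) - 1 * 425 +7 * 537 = 11098371308229376505 /2570323179656232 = 4317.89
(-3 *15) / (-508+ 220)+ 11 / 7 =387 / 224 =1.73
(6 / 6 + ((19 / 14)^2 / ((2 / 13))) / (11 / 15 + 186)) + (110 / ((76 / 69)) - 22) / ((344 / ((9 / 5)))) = 13200799909 / 8970594640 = 1.47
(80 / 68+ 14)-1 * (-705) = 12243 / 17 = 720.18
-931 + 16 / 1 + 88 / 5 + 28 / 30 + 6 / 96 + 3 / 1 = -214417 / 240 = -893.40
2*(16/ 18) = 16/ 9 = 1.78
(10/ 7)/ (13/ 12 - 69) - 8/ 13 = -9440/ 14833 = -0.64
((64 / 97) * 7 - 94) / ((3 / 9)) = -268.14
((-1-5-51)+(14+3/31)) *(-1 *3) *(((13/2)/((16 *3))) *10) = 174.29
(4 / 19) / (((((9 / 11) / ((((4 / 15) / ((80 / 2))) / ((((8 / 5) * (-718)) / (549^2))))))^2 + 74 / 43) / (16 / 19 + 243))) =6007696314833862 / 227006393146493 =26.46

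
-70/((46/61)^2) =-130235/1058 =-123.10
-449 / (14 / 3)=-96.21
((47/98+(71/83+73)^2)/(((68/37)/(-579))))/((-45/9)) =78897909415809/229541480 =343719.62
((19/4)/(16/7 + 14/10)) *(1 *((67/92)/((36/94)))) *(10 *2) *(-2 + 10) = 10470425/26703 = 392.11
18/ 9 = 2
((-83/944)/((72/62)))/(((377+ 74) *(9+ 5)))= -0.00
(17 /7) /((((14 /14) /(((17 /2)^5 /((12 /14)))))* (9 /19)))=458613811 /1728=265401.51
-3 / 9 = -1 / 3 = -0.33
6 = 6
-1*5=-5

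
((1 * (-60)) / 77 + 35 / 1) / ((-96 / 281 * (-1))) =740435 / 7392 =100.17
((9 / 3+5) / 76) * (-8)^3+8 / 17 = -17256 / 323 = -53.42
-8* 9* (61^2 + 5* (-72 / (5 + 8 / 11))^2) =-324806.69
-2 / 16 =-1 / 8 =-0.12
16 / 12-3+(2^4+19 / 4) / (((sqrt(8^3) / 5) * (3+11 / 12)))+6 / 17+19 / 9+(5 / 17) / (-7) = 809 / 1071+1245 * sqrt(2) / 1504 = 1.93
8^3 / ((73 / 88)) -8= 44472 / 73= 609.21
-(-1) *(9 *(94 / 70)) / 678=141 / 7910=0.02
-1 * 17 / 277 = -17 / 277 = -0.06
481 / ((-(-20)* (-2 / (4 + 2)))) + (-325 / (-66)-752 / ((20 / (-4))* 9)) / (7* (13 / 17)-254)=-72.24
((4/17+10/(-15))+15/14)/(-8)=-0.08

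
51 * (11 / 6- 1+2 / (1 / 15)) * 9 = 14152.50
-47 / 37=-1.27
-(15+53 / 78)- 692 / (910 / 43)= -132073 / 2730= -48.38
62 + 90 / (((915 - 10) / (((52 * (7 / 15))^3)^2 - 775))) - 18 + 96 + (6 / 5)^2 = 4651999658061122 / 229078125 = 20307480.94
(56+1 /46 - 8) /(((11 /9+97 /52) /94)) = 48589164 /33235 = 1461.99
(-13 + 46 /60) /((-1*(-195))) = -367 /5850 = -0.06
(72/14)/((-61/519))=-18684/427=-43.76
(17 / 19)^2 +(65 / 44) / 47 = 621117 / 746548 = 0.83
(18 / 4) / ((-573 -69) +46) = -9 / 1192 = -0.01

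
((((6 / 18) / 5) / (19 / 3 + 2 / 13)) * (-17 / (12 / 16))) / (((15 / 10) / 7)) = -12376 / 11385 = -1.09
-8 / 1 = -8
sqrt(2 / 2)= 1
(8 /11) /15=8 /165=0.05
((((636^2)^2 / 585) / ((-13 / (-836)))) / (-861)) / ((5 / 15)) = -15198202635264 / 242515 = -62669124.12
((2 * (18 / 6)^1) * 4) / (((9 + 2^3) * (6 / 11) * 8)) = 11 / 34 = 0.32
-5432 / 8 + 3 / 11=-7466 / 11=-678.73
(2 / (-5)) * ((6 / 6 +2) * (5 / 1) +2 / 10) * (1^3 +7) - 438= -12166 / 25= -486.64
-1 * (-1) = 1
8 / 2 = 4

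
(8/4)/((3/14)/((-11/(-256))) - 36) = -77/1194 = -0.06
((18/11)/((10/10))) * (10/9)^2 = 200/99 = 2.02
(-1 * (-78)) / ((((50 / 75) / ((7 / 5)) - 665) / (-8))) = 13104 / 13955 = 0.94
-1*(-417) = 417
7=7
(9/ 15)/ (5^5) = 3/ 15625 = 0.00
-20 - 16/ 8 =-22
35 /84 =5 /12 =0.42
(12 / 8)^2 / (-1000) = -9 / 4000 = -0.00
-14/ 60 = -7/ 30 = -0.23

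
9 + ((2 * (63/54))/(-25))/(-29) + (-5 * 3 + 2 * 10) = 30457/2175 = 14.00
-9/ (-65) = 9/ 65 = 0.14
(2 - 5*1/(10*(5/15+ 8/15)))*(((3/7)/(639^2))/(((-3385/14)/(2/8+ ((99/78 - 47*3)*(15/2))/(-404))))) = -2210639/125825074343280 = -0.00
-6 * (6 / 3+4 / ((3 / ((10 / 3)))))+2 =-110 / 3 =-36.67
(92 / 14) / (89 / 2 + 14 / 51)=0.15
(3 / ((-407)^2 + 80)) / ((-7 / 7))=-1 / 55243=-0.00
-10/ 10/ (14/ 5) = -0.36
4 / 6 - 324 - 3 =-979 / 3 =-326.33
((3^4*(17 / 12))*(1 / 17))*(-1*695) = -18765 / 4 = -4691.25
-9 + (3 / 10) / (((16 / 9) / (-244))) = -50.18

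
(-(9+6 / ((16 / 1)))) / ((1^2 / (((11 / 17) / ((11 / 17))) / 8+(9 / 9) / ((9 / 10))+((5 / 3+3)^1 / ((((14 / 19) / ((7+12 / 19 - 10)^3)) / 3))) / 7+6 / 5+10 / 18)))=50139035 / 161728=310.02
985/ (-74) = -985/ 74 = -13.31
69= 69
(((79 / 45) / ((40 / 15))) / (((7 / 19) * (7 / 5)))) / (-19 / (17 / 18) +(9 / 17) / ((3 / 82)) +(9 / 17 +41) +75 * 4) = 25517 / 6714960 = 0.00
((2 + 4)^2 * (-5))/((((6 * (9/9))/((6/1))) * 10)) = -18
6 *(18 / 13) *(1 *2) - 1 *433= -5413 / 13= -416.38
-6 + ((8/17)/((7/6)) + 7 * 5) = 3499/119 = 29.40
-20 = -20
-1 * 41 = -41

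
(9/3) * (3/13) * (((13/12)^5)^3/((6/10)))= 19686881928496445/5135673858195456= 3.83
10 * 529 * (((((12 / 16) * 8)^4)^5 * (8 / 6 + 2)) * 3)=193410781479331430400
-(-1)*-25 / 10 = -5 / 2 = -2.50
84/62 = 42/31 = 1.35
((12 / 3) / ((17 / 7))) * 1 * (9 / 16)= 63 / 68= 0.93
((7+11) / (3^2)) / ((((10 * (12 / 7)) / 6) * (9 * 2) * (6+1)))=1 / 180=0.01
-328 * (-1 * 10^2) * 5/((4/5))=205000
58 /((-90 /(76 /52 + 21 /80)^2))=-93230621 /48672000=-1.92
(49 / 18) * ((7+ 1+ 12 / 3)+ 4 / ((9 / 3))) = 980 / 27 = 36.30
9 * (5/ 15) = 3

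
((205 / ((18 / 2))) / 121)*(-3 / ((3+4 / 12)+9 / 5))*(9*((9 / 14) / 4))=-83025 / 521752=-0.16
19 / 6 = 3.17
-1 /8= -0.12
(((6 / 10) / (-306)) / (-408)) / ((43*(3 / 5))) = 1 / 5368464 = 0.00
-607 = -607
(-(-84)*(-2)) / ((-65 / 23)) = 3864 / 65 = 59.45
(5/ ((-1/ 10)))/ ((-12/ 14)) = 58.33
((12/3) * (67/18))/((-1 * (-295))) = 134/2655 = 0.05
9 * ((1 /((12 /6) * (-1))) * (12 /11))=-4.91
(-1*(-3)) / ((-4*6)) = -1 / 8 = -0.12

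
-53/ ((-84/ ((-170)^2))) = 382925/ 21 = 18234.52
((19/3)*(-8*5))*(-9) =2280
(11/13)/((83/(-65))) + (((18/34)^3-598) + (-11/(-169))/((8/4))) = -82488318331/137829302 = -598.48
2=2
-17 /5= -3.40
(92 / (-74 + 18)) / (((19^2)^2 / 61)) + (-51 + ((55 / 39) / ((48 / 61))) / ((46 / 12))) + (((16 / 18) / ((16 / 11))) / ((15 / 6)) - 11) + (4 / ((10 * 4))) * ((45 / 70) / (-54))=-429880363787 / 7013876220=-61.29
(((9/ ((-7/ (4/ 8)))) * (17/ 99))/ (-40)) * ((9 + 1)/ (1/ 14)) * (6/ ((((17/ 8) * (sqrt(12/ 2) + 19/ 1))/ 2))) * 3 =1368/ 3905 - 72 * sqrt(6)/ 3905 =0.31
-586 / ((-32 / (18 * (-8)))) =-2637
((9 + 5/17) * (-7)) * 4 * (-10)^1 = 44240/17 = 2602.35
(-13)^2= 169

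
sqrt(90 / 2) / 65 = 3 * sqrt(5) / 65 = 0.10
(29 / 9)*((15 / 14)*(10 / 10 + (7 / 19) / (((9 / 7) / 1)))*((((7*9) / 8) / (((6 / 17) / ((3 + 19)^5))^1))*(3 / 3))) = 87337957300 / 171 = 510748288.30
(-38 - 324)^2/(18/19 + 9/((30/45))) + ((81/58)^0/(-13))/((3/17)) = 64732625/7137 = 9070.00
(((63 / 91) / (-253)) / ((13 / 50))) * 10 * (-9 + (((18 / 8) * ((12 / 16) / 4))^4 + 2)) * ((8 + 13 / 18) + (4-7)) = 1505204289125 / 358671712256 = 4.20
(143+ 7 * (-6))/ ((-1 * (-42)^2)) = -0.06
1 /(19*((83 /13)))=13 /1577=0.01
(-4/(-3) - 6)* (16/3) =-224/9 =-24.89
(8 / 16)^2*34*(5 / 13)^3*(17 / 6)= 36125 / 26364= 1.37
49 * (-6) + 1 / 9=-2645 / 9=-293.89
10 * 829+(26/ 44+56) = 183625/ 22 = 8346.59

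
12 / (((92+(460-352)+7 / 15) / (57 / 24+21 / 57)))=18765 / 114266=0.16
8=8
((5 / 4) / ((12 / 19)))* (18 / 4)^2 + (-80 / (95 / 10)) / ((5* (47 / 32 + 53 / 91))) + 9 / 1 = 350498891 / 7263168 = 48.26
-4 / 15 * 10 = -8 / 3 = -2.67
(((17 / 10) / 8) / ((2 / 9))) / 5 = 153 / 800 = 0.19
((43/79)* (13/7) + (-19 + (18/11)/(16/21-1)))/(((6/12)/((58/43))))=-87716184/1307845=-67.07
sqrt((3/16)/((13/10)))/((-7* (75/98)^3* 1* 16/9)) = -16807* sqrt(390)/4875000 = -0.07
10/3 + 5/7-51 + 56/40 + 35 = -10.55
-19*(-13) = 247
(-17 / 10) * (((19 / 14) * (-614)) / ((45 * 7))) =99161 / 22050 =4.50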